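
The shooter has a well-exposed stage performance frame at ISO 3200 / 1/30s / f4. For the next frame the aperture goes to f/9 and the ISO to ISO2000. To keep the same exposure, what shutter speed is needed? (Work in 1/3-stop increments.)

1/4s

Aperture: f/4 → f/4.5 → f/5 → f/5.6 → f/6.3 → f/7.1 → f/8 → f/9 — 2 1/3 stops smaller aperture (darker).
ISO: 3200 → 2500 → 2000 — 2/3 stop dropped (darker).
Net change so far: 3 stops darker. Offset with the shutter speed: 1/30 → 1/25 → 1/20 → 1/15 → 1/13 → 1/10 → 1/8 → 1/6 → 1/5 → 1/4.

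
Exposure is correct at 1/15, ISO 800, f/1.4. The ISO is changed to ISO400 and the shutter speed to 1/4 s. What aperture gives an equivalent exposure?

ISO: 800 → 400 — 1 stop lower (darker).
Shutter speed: 1/15 → 1/8 → 1/4 — 2 stops slower (brighter).
Net change so far: 1 stop brighter. Offset with the aperture: f/1.4 → f/2.

f/2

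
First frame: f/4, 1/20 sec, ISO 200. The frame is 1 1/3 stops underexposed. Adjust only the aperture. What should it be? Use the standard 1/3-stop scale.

f/2.5

Underexposed by 1 1/3 stops → need 1 1/3 stops brighter.
Aperture: f/4 → f/3.5 → f/3.2 → f/2.8 → f/2.5.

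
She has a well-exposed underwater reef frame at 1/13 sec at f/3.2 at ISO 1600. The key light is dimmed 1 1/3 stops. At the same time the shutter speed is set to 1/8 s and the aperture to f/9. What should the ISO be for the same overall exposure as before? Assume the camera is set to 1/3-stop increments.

ISO 20000

Scene light: 1 1/3 stops darker.
Shutter speed: 1/13 → 1/10 → 1/8 — 2/3 stop longer (brighter).
Aperture: f/3.2 → f/3.5 → f/4 → f/4.5 → f/5 → f/5.6 → f/6.3 → f/7.1 → f/8 → f/9 — 3 stops narrower (darker).
Net so far: 3 2/3 stops darker. ISO: 1600 → 2000 → 2500 → 3200 → 4000 → 5000 → 6400 → 8000 → 10000 → 12800 → 16000 → 20000.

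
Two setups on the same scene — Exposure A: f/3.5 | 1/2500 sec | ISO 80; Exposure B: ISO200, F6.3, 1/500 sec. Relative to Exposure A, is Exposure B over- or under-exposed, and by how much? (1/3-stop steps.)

2 stops brighter

Aperture: f/3.5 → f/4 → f/4.5 → f/5 → f/5.6 → f/6.3 — 1 2/3 stops smaller aperture (darker).
Shutter speed: 1/2500 → 1/2000 → 1/1600 → 1/1250 → 1/1000 → 1/800 → 1/640 → 1/500 — 2 1/3 stops longer (brighter).
ISO: 80 → 100 → 125 → 160 → 200 — 1 1/3 stops raised (brighter).
Net: −1 2/3 +2 1/3 +1 1/3 = +2 stops.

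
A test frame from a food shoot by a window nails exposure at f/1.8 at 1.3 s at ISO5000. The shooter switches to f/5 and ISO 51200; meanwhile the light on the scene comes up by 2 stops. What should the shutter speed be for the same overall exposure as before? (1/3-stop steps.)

1/4s

Scene light: 2 stops brighter.
Aperture: f/1.8 → f/2 → f/2.2 → f/2.5 → f/2.8 → f/3.2 → f/3.5 → f/4 → f/4.5 → f/5 — 3 stops stopped down (darker).
ISO: 5000 → 6400 → 8000 → 10000 → 12800 → 16000 → 20000 → 25600 → 32000 → 40000 → 51200 — 3 1/3 stops raised (brighter).
Net so far: 2 1/3 stops brighter. Shutter speed: 1.3 → 1 → 0.8 → 0.6 → 0.5 → 0.4 → 0.3 → 1/4.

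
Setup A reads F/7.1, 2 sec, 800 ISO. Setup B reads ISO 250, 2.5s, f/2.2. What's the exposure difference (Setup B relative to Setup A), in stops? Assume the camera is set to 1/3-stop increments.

2 stops brighter

Aperture: f/7.1 → f/6.3 → f/5.6 → f/5 → f/4.5 → f/4 → f/3.5 → f/3.2 → f/2.8 → f/2.5 → f/2.2 — 3 1/3 stops opened up (brighter).
Shutter speed: 2 → 2.5 — 1/3 stop slower (brighter).
ISO: 800 → 640 → 500 → 400 → 320 → 250 — 1 2/3 stops lower (darker).
Net: +3 1/3 +1/3 −1 2/3 = +2 stops.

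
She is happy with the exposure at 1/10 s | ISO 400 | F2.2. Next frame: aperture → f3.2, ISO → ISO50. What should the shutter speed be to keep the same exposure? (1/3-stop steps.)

Aperture: f/2.2 → f/2.5 → f/2.8 → f/3.2 — 1 stop narrower (darker).
ISO: 400 → 320 → 250 → 200 → 160 → 125 → 100 → 80 → 64 → 50 — 3 stops lower (darker).
Net change so far: 4 stops darker. Offset with the shutter speed: 1/10 → 1/8 → 1/6 → 1/5 → 1/4 → 0.3 → 0.4 → 0.5 → 0.6 → 0.8 → 1 → 1.3 → 1.6.

1.6 s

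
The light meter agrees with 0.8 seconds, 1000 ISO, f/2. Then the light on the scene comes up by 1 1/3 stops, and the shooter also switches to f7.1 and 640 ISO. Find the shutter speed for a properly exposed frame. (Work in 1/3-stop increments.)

6 s

Scene light: 1 1/3 stops brighter.
Aperture: f/2 → f/2.2 → f/2.5 → f/2.8 → f/3.2 → f/3.5 → f/4 → f/4.5 → f/5 → f/5.6 → f/6.3 → f/7.1 — 3 2/3 stops smaller aperture (darker).
ISO: 1000 → 800 → 640 — 2/3 stop lower (darker).
Net so far: 3 stops darker. Shutter speed: 0.8 → 1 → 1.3 → 1.6 → 2 → 2.5 → 3.2 → 4 → 5 → 6.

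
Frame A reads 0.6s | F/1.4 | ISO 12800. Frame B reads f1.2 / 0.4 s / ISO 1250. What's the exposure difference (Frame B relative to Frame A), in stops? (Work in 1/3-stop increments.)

3 2/3 stops darker

Aperture: f/1.4 → f/1.2 — 1/3 stop wider (brighter).
Shutter speed: 0.6 → 0.5 → 0.4 — 2/3 stop shorter (darker).
ISO: 12800 → 10000 → 8000 → 6400 → 5000 → 4000 → 3200 → 2500 → 2000 → 1600 → 1250 — 3 1/3 stops dropped (darker).
Net: +1/3 −2/3 −3 1/3 = −3 2/3 stops.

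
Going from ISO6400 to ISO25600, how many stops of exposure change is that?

6400 → 12800 → 25600 — count the steps: 2 stops.

2 stops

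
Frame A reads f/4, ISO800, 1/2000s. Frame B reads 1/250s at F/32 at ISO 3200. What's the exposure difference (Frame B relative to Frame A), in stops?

1 stop darker

Aperture: f/4 → f/5.6 → f/8 → f/11 → f/16 → f/22 → f/32 — 6 stops smaller aperture (darker).
Shutter speed: 1/2000 → 1/1000 → 1/500 → 1/250 — 3 stops longer (brighter).
ISO: 800 → 1600 → 3200 — 2 stops raised (brighter).
Net: −6 +3 +2 = −1 stop.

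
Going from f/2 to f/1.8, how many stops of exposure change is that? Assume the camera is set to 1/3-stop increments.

1/3 stop

f/2 → f/1.8 — count the steps: 1 third-stops = 1/3 stop.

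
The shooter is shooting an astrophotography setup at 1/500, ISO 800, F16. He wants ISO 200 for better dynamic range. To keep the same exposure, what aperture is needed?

ISO: 800 → 400 → 200 — 2 stops dropped (darker).
Need 2 stops brighter from the aperture: f/16 → f/11 → f/8.

f/8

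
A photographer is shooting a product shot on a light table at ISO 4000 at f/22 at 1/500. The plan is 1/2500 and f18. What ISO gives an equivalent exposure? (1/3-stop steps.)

Shutter speed: 1/500 → 1/640 → 1/800 → 1/1000 → 1/1250 → 1/1600 → 1/2000 → 1/2500 — 2 1/3 stops shorter (darker).
Aperture: f/22 → f/20 → f/18 — 2/3 stop wider (brighter).
Net change so far: 1 2/3 stops darker. Offset with the ISO: 4000 → 5000 → 6400 → 8000 → 10000 → 12800.

ISO 12800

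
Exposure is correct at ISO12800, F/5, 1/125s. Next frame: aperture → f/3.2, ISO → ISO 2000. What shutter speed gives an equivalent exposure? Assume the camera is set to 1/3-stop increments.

Aperture: f/5 → f/4.5 → f/4 → f/3.5 → f/3.2 — 1 1/3 stops larger aperture (brighter).
ISO: 12800 → 10000 → 8000 → 6400 → 5000 → 4000 → 3200 → 2500 → 2000 — 2 2/3 stops lower (darker).
Net change so far: 1 1/3 stops darker. Offset with the shutter speed: 1/125 → 1/100 → 1/80 → 1/60 → 1/50.

1/50s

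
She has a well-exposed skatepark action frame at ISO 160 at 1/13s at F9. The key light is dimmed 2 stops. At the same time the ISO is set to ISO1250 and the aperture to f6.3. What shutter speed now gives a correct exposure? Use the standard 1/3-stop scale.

1/50s

Scene light: 2 stops darker.
ISO: 160 → 200 → 250 → 320 → 400 → 500 → 640 → 800 → 1000 → 1250 — 3 stops raised (brighter).
Aperture: f/9 → f/8 → f/7.1 → f/6.3 — 1 stop opened up (brighter).
Net so far: 2 stops brighter. Shutter speed: 1/13 → 1/15 → 1/20 → 1/25 → 1/30 → 1/40 → 1/50.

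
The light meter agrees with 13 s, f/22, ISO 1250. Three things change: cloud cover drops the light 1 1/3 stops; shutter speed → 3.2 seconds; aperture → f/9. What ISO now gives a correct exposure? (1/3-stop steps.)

Scene light: 1 1/3 stops darker.
Shutter speed: 13 → 10 → 8 → 6 → 5 → 4 → 3.2 — 2 stops faster (darker).
Aperture: f/22 → f/20 → f/18 → f/16 → f/14 → f/13 → f/11 → f/10 → f/9 — 2 2/3 stops larger aperture (brighter).
Net so far: 2/3 stop darker. ISO: 1250 → 1600 → 2000.

ISO 2000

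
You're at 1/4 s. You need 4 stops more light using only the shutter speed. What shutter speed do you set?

4 s

Shutter speed: 1/4 → 1/2 → 1 → 2 → 4 — 4 stops slower (brighter).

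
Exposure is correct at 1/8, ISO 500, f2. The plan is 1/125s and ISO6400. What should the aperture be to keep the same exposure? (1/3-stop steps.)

f/1.8

Shutter speed: 1/8 → 1/10 → 1/13 → 1/15 → 1/20 → 1/25 → 1/30 → 1/40 → 1/50 → 1/60 → 1/80 → 1/100 → 1/125 — 4 stops shorter (darker).
ISO: 500 → 640 → 800 → 1000 → 1250 → 1600 → 2000 → 2500 → 3200 → 4000 → 5000 → 6400 — 3 2/3 stops raised (brighter).
Net change so far: 1/3 stop darker. Offset with the aperture: f/2 → f/1.8.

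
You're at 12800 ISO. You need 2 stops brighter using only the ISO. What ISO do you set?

ISO 51200

ISO: 12800 → 25600 → 51200 — 2 stops higher (brighter).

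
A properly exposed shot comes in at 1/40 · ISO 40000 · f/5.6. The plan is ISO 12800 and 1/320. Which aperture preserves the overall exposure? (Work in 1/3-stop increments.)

ISO: 40000 → 32000 → 25600 → 20000 → 16000 → 12800 — 1 2/3 stops dropped (darker).
Shutter speed: 1/40 → 1/50 → 1/60 → 1/80 → 1/100 → 1/125 → 1/160 → 1/200 → 1/250 → 1/320 — 3 stops shorter (darker).
Net change so far: 4 2/3 stops darker. Offset with the aperture: f/5.6 → f/5 → f/4.5 → f/4 → f/3.5 → f/3.2 → f/2.8 → f/2.5 → f/2.2 → f/2 → f/1.8 → f/1.6 → f/1.4 → f/1.2 → f/1.1.

f/1.1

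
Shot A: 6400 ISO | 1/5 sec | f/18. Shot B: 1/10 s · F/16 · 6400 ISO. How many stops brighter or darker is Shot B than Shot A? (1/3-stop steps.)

Aperture: f/18 → f/16 — 1/3 stop larger aperture (brighter).
Shutter speed: 1/5 → 1/6 → 1/8 → 1/10 — 1 stop shorter (darker).
ISO: unchanged.
Net: +1/3 −1 = −2/3 stops.

2/3 stop darker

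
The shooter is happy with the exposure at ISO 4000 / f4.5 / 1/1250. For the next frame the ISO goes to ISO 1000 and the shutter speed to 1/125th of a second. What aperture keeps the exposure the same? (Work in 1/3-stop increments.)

f/7.1

ISO: 4000 → 3200 → 2500 → 2000 → 1600 → 1250 → 1000 — 2 stops lower (darker).
Shutter speed: 1/1250 → 1/1000 → 1/800 → 1/640 → 1/500 → 1/400 → 1/320 → 1/250 → 1/200 → 1/160 → 1/125 — 3 1/3 stops slower (brighter).
Net change so far: 1 1/3 stops brighter. Offset with the aperture: f/4.5 → f/5 → f/5.6 → f/6.3 → f/7.1.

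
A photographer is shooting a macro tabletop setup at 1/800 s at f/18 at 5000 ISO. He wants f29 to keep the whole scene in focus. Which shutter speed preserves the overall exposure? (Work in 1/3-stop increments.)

1/320s

Aperture: f/18 → f/20 → f/22 → f/25 → f/29 — 1 1/3 stops stopped down (darker).
Need 1 1/3 stops brighter from the shutter speed: 1/800 → 1/640 → 1/500 → 1/400 → 1/320.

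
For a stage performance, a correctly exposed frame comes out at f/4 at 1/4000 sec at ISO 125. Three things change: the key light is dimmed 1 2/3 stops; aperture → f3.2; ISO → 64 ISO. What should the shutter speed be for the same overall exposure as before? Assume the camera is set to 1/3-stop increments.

1/1000s

Scene light: 1 2/3 stops darker.
Aperture: f/4 → f/3.5 → f/3.2 — 2/3 stop opened up (brighter).
ISO: 125 → 100 → 80 → 64 — 1 stop lower (darker).
Net so far: 2 stops darker. Shutter speed: 1/4000 → 1/3200 → 1/2500 → 1/2000 → 1/1600 → 1/1250 → 1/1000.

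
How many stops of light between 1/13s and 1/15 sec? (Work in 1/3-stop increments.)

1/3 stop

1/13 → 1/15 — count the steps: 1 third-stops = 1/3 stop.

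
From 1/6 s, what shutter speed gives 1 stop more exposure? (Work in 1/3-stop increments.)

0.3 s

Shutter speed: 1/6 → 1/5 → 1/4 → 0.3 — 1 stop slower (brighter).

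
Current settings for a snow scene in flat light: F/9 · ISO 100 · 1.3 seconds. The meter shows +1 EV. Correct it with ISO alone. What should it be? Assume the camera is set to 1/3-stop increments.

Overexposed by 1 stop → need 1 stop darker.
ISO: 100 → 80 → 64 → 50.

ISO 50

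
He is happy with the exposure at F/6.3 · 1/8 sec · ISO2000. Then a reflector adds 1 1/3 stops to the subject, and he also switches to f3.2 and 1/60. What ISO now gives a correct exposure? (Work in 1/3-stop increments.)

ISO 1600

Scene light: 1 1/3 stops brighter.
Aperture: f/6.3 → f/5.6 → f/5 → f/4.5 → f/4 → f/3.5 → f/3.2 — 2 stops larger aperture (brighter).
Shutter speed: 1/8 → 1/10 → 1/13 → 1/15 → 1/20 → 1/25 → 1/30 → 1/40 → 1/50 → 1/60 — 3 stops faster (darker).
Net so far: 1/3 stop brighter. ISO: 2000 → 1600.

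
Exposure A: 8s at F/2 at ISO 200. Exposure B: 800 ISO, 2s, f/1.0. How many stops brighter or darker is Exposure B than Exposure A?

Aperture: f/2 → f/1.4 → f/1.0 — 2 stops opened up (brighter).
Shutter speed: 8 → 4 → 2 — 2 stops shorter (darker).
ISO: 200 → 400 → 800 — 2 stops higher (brighter).
Net: +2 −2 +2 = +2 stops.

2 stops brighter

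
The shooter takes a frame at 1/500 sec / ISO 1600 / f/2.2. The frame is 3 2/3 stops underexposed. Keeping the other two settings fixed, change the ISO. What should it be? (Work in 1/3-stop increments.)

ISO 20000

Underexposed by 3 2/3 stops → need 3 2/3 stops brighter.
ISO: 1600 → 2000 → 2500 → 3200 → 4000 → 5000 → 6400 → 8000 → 10000 → 12800 → 16000 → 20000.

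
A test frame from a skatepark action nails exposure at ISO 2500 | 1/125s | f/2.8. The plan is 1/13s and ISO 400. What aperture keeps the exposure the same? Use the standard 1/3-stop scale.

f/3.5

Shutter speed: 1/125 → 1/100 → 1/80 → 1/60 → 1/50 → 1/40 → 1/30 → 1/25 → 1/20 → 1/15 → 1/13 — 3 1/3 stops longer (brighter).
ISO: 2500 → 2000 → 1600 → 1250 → 1000 → 800 → 640 → 500 → 400 — 2 2/3 stops lower (darker).
Net change so far: 2/3 stop brighter. Offset with the aperture: f/2.8 → f/3.2 → f/3.5.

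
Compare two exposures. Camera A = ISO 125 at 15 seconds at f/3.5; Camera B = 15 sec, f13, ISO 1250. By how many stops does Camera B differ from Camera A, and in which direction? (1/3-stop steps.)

1/3 stop darker

Aperture: f/3.5 → f/4 → f/4.5 → f/5 → f/5.6 → f/6.3 → f/7.1 → f/8 → f/9 → f/10 → f/11 → f/13 — 3 2/3 stops smaller aperture (darker).
Shutter speed: unchanged.
ISO: 125 → 160 → 200 → 250 → 320 → 400 → 500 → 640 → 800 → 1000 → 1250 — 3 1/3 stops higher (brighter).
Net: −3 2/3 +3 1/3 = −1/3 stops.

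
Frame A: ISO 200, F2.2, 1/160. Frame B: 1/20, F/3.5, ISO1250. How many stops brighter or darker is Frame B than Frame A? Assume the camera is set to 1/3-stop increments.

4 1/3 stops brighter

Aperture: f/2.2 → f/2.5 → f/2.8 → f/3.2 → f/3.5 — 1 1/3 stops smaller aperture (darker).
Shutter speed: 1/160 → 1/125 → 1/100 → 1/80 → 1/60 → 1/50 → 1/40 → 1/30 → 1/25 → 1/20 — 3 stops longer (brighter).
ISO: 200 → 250 → 320 → 400 → 500 → 640 → 800 → 1000 → 1250 — 2 2/3 stops raised (brighter).
Net: −1 1/3 +3 +2 2/3 = +4 1/3 stops.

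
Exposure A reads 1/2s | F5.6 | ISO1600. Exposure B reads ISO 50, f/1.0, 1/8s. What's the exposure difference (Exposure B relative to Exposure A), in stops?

2 stops darker

Aperture: f/5.6 → f/4 → f/2.8 → f/2 → f/1.4 → f/1.0 — 5 stops wider (brighter).
Shutter speed: 1/2 → 1/4 → 1/8 — 2 stops shorter (darker).
ISO: 1600 → 800 → 400 → 200 → 100 → 50 — 5 stops lower (darker).
Net: +5 −2 −5 = −2 stops.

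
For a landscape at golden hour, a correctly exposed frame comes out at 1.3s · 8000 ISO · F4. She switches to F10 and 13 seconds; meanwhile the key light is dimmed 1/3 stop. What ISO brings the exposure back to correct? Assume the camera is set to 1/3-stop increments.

ISO 6400

Scene light: 1/3 stop darker.
Aperture: f/4 → f/4.5 → f/5 → f/5.6 → f/6.3 → f/7.1 → f/8 → f/9 → f/10 — 2 2/3 stops stopped down (darker).
Shutter speed: 1.3 → 1.6 → 2 → 2.5 → 3.2 → 4 → 5 → 6 → 8 → 10 → 13 — 3 1/3 stops longer (brighter).
Net so far: 1/3 stop brighter. ISO: 8000 → 6400.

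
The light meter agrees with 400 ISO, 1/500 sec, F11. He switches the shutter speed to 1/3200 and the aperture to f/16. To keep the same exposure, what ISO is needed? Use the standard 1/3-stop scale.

Shutter speed: 1/500 → 1/640 → 1/800 → 1/1000 → 1/1250 → 1/1600 → 1/2000 → 1/2500 → 1/3200 — 2 2/3 stops faster (darker).
Aperture: f/11 → f/13 → f/14 → f/16 — 1 stop narrower (darker).
Net change so far: 3 2/3 stops darker. Offset with the ISO: 400 → 500 → 640 → 800 → 1000 → 1250 → 1600 → 2000 → 2500 → 3200 → 4000 → 5000.

ISO 5000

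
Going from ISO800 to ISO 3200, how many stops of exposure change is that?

2 stops

800 → 1600 → 3200 — count the steps: 2 stops.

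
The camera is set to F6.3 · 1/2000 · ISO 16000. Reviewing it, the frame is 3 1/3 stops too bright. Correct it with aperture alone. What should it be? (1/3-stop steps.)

Overexposed by 3 1/3 stops → need 3 1/3 stops darker.
Aperture: f/6.3 → f/7.1 → f/8 → f/9 → f/10 → f/11 → f/13 → f/14 → f/16 → f/18 → f/20.

f/20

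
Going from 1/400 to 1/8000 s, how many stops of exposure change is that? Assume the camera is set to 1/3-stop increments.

1/400 → 1/500 → 1/640 → 1/800 → 1/1000 → 1/1250 → 1/1600 → 1/2000 → 1/2500 → 1/3200 → 1/4000 → 1/5000 → 1/6400 → 1/8000 — count the steps: 13 third-stops = 4 1/3 stops.

4 1/3 stops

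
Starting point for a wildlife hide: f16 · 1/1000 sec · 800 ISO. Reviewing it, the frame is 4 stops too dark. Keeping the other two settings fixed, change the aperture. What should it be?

Underexposed by 4 stops → need 4 stops brighter.
Aperture: f/16 → f/11 → f/8 → f/5.6 → f/4.

f/4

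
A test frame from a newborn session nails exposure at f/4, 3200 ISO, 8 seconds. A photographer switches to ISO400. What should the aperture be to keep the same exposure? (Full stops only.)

f/1.4

ISO: 3200 → 1600 → 800 → 400 — 3 stops dropped (darker).
Need 3 stops brighter from the aperture: f/4 → f/2.8 → f/2 → f/1.4.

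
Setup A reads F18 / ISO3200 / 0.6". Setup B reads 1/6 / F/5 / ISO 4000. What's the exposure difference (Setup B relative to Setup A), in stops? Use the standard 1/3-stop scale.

Aperture: f/18 → f/16 → f/14 → f/13 → f/11 → f/10 → f/9 → f/8 → f/7.1 → f/6.3 → f/5.6 → f/5 — 3 2/3 stops opened up (brighter).
Shutter speed: 0.6 → 0.5 → 0.4 → 0.3 → 1/4 → 1/5 → 1/6 — 2 stops faster (darker).
ISO: 3200 → 4000 — 1/3 stop raised (brighter).
Net: +3 2/3 −2 +1/3 = +2 stops.

2 stops brighter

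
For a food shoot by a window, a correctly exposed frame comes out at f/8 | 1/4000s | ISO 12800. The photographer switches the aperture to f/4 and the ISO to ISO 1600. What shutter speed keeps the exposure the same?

1/2000s

Aperture: f/8 → f/5.6 → f/4 — 2 stops opened up (brighter).
ISO: 12800 → 6400 → 3200 → 1600 — 3 stops lower (darker).
Net change so far: 1 stop darker. Offset with the shutter speed: 1/4000 → 1/2000.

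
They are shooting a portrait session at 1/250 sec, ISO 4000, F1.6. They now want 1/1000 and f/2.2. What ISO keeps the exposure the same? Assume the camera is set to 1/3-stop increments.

ISO 32000

Shutter speed: 1/250 → 1/320 → 1/400 → 1/500 → 1/640 → 1/800 → 1/1000 — 2 stops faster (darker).
Aperture: f/1.6 → f/1.8 → f/2 → f/2.2 — 1 stop narrower (darker).
Net change so far: 3 stops darker. Offset with the ISO: 4000 → 5000 → 6400 → 8000 → 10000 → 12800 → 16000 → 20000 → 25600 → 32000.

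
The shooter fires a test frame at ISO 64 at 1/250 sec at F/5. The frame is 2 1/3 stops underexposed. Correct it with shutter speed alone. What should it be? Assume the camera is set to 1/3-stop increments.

Underexposed by 2 1/3 stops → need 2 1/3 stops brighter.
Shutter speed: 1/250 → 1/200 → 1/160 → 1/125 → 1/100 → 1/80 → 1/60 → 1/50.

1/50s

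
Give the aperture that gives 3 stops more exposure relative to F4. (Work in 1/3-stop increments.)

Aperture: f/4 → f/3.5 → f/3.2 → f/2.8 → f/2.5 → f/2.2 → f/2 → f/1.8 → f/1.6 → f/1.4 — 3 stops wider (brighter).

f/1.4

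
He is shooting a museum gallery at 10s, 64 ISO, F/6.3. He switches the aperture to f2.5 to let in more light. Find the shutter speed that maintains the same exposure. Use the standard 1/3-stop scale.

Aperture: f/6.3 → f/5.6 → f/5 → f/4.5 → f/4 → f/3.5 → f/3.2 → f/2.8 → f/2.5 — 2 2/3 stops wider (brighter).
Need 2 2/3 stops darker from the shutter speed: 10 → 8 → 6 → 5 → 4 → 3.2 → 2.5 → 2 → 1.6.

1.6 s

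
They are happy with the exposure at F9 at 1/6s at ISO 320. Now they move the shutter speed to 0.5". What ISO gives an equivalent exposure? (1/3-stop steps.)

Shutter speed: 1/6 → 1/5 → 1/4 → 0.3 → 0.4 → 0.5 — 1 2/3 stops slower (brighter).
Need 1 2/3 stops darker from the ISO: 320 → 250 → 200 → 160 → 125 → 100.

ISO 100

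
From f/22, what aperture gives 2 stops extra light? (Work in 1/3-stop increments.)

f/11

Aperture: f/22 → f/20 → f/18 → f/16 → f/14 → f/13 → f/11 — 2 stops opened up (brighter).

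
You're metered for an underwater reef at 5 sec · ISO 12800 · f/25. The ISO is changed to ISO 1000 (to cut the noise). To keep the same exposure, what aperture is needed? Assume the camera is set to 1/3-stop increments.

f/7.1

ISO: 12800 → 10000 → 8000 → 6400 → 5000 → 4000 → 3200 → 2500 → 2000 → 1600 → 1250 → 1000 — 3 2/3 stops lower (darker).
Need 3 2/3 stops brighter from the aperture: f/25 → f/22 → f/20 → f/18 → f/16 → f/14 → f/13 → f/11 → f/10 → f/9 → f/8 → f/7.1.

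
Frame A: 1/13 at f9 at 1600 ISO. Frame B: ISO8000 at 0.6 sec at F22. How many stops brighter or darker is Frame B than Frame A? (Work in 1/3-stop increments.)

Aperture: f/9 → f/10 → f/11 → f/13 → f/14 → f/16 → f/18 → f/20 → f/22 — 2 2/3 stops stopped down (darker).
Shutter speed: 1/13 → 1/10 → 1/8 → 1/6 → 1/5 → 1/4 → 0.3 → 0.4 → 0.5 → 0.6 — 3 stops longer (brighter).
ISO: 1600 → 2000 → 2500 → 3200 → 4000 → 5000 → 6400 → 8000 — 2 1/3 stops raised (brighter).
Net: −2 2/3 +3 +2 1/3 = +2 2/3 stops.

2 2/3 stops brighter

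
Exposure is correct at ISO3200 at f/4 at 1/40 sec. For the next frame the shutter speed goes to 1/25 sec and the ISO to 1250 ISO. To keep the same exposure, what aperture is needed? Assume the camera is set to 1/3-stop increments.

Shutter speed: 1/40 → 1/30 → 1/25 — 2/3 stop longer (brighter).
ISO: 3200 → 2500 → 2000 → 1600 → 1250 — 1 1/3 stops lower (darker).
Net change so far: 2/3 stop darker. Offset with the aperture: f/4 → f/3.5 → f/3.2.

f/3.2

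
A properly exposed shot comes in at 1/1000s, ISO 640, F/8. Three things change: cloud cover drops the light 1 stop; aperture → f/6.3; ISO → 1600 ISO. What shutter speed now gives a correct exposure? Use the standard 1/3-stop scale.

Scene light: 1 stop darker.
Aperture: f/8 → f/7.1 → f/6.3 — 2/3 stop larger aperture (brighter).
ISO: 640 → 800 → 1000 → 1250 → 1600 — 1 1/3 stops higher (brighter).
Net so far: 1 stop brighter. Shutter speed: 1/1000 → 1/1250 → 1/1600 → 1/2000.

1/2000s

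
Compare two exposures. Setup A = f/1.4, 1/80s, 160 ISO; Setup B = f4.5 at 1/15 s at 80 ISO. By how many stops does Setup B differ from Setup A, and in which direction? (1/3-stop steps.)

Aperture: f/1.4 → f/1.6 → f/1.8 → f/2 → f/2.2 → f/2.5 → f/2.8 → f/3.2 → f/3.5 → f/4 → f/4.5 — 3 1/3 stops smaller aperture (darker).
Shutter speed: 1/80 → 1/60 → 1/50 → 1/40 → 1/30 → 1/25 → 1/20 → 1/15 — 2 1/3 stops slower (brighter).
ISO: 160 → 125 → 100 → 80 — 1 stop dropped (darker).
Net: −3 1/3 +2 1/3 −1 = −2 stops.

2 stops darker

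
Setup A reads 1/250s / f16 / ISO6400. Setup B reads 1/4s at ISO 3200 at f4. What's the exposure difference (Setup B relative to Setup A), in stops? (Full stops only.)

9 stops brighter

Aperture: f/16 → f/11 → f/8 → f/5.6 → f/4 — 4 stops larger aperture (brighter).
Shutter speed: 1/250 → 1/125 → 1/60 → 1/30 → 1/15 → 1/8 → 1/4 — 6 stops longer (brighter).
ISO: 6400 → 3200 — 1 stop lower (darker).
Net: +4 +6 −1 = +9 stops.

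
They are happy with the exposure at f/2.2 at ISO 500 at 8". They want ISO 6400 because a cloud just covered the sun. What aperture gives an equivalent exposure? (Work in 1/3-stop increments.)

ISO: 500 → 640 → 800 → 1000 → 1250 → 1600 → 2000 → 2500 → 3200 → 4000 → 5000 → 6400 — 3 2/3 stops higher (brighter).
Need 3 2/3 stops darker from the aperture: f/2.2 → f/2.5 → f/2.8 → f/3.2 → f/3.5 → f/4 → f/4.5 → f/5 → f/5.6 → f/6.3 → f/7.1 → f/8.

f/8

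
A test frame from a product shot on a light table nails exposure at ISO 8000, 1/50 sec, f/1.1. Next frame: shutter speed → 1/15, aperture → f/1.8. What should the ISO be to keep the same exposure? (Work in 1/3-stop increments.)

Shutter speed: 1/50 → 1/40 → 1/30 → 1/25 → 1/20 → 1/15 — 1 2/3 stops slower (brighter).
Aperture: f/1.1 → f/1.2 → f/1.4 → f/1.6 → f/1.8 — 1 1/3 stops stopped down (darker).
Net change so far: 1/3 stop brighter. Offset with the ISO: 8000 → 6400.

ISO 6400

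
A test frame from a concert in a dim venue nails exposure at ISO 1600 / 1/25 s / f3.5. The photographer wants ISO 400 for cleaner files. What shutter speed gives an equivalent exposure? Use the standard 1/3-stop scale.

1/6s

ISO: 1600 → 1250 → 1000 → 800 → 640 → 500 → 400 — 2 stops dropped (darker).
Need 2 stops brighter from the shutter speed: 1/25 → 1/20 → 1/15 → 1/13 → 1/10 → 1/8 → 1/6.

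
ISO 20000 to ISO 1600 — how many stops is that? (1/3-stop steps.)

3 2/3 stops

20000 → 16000 → 12800 → 10000 → 8000 → 6400 → 5000 → 4000 → 3200 → 2500 → 2000 → 1600 — count the steps: 11 third-stops = 3 2/3 stops.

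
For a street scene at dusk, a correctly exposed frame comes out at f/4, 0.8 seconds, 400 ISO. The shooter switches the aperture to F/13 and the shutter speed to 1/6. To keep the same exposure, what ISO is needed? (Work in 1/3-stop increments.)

Aperture: f/4 → f/4.5 → f/5 → f/5.6 → f/6.3 → f/7.1 → f/8 → f/9 → f/10 → f/11 → f/13 — 3 1/3 stops stopped down (darker).
Shutter speed: 0.8 → 0.6 → 0.5 → 0.4 → 0.3 → 1/4 → 1/5 → 1/6 — 2 1/3 stops shorter (darker).
Net change so far: 5 2/3 stops darker. Offset with the ISO: 400 → 500 → 640 → 800 → 1000 → 1250 → 1600 → 2000 → 2500 → 3200 → 4000 → 5000 → 6400 → 8000 → 10000 → 12800 → 16000 → 20000.

ISO 20000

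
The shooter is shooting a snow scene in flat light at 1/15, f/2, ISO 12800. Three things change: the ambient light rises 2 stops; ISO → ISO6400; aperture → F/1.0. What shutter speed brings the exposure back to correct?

Scene light: 2 stops brighter.
ISO: 12800 → 6400 — 1 stop dropped (darker).
Aperture: f/2 → f/1.4 → f/1.0 — 2 stops wider (brighter).
Net so far: 3 stops brighter. Shutter speed: 1/15 → 1/30 → 1/60 → 1/125.

1/125s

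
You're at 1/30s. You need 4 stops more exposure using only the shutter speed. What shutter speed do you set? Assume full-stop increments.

1/2s

Shutter speed: 1/30 → 1/15 → 1/8 → 1/4 → 1/2 — 4 stops longer (brighter).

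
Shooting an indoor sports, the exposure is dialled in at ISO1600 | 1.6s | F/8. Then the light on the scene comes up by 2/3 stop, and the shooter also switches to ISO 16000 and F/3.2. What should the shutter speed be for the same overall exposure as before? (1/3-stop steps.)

1/60s

Scene light: 2/3 stop brighter.
ISO: 1600 → 2000 → 2500 → 3200 → 4000 → 5000 → 6400 → 8000 → 10000 → 12800 → 16000 — 3 1/3 stops higher (brighter).
Aperture: f/8 → f/7.1 → f/6.3 → f/5.6 → f/5 → f/4.5 → f/4 → f/3.5 → f/3.2 — 2 2/3 stops larger aperture (brighter).
Net so far: 6 2/3 stops brighter. Shutter speed: 1.6 → 1.3 → 1 → 0.8 → 0.6 → 0.5 → 0.4 → 0.3 → 1/4 → 1/5 → 1/6 → 1/8 → 1/10 → 1/13 → 1/15 → 1/20 → 1/25 → 1/30 → 1/40 → 1/50 → 1/60.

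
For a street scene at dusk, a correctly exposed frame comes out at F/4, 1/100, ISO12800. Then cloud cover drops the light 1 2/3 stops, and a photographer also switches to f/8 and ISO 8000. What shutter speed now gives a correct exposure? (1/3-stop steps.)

1/5s

Scene light: 1 2/3 stops darker.
Aperture: f/4 → f/4.5 → f/5 → f/5.6 → f/6.3 → f/7.1 → f/8 — 2 stops stopped down (darker).
ISO: 12800 → 10000 → 8000 — 2/3 stop dropped (darker).
Net so far: 4 1/3 stops darker. Shutter speed: 1/100 → 1/80 → 1/60 → 1/50 → 1/40 → 1/30 → 1/25 → 1/20 → 1/15 → 1/13 → 1/10 → 1/8 → 1/6 → 1/5.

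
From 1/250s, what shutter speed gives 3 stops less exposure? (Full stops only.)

1/2000s

Shutter speed: 1/250 → 1/500 → 1/1000 → 1/2000 — 3 stops shorter (darker).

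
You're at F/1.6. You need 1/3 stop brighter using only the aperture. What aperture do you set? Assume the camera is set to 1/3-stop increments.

Aperture: f/1.6 → f/1.4 — 1/3 stop larger aperture (brighter).

f/1.4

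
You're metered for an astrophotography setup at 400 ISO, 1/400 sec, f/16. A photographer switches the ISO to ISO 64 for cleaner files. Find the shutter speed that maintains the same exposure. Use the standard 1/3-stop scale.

ISO: 400 → 320 → 250 → 200 → 160 → 125 → 100 → 80 → 64 — 2 2/3 stops lower (darker).
Need 2 2/3 stops brighter from the shutter speed: 1/400 → 1/320 → 1/250 → 1/200 → 1/160 → 1/125 → 1/100 → 1/80 → 1/60.

1/60s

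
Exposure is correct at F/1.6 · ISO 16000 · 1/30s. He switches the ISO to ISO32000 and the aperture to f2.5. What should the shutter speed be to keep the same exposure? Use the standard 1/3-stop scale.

ISO: 16000 → 20000 → 25600 → 32000 — 1 stop higher (brighter).
Aperture: f/1.6 → f/1.8 → f/2 → f/2.2 → f/2.5 — 1 1/3 stops narrower (darker).
Net change so far: 1/3 stop darker. Offset with the shutter speed: 1/30 → 1/25.

1/25s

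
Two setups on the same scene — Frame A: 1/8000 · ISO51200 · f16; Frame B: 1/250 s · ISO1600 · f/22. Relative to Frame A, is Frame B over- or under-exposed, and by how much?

1 stop darker

Aperture: f/16 → f/22 — 1 stop smaller aperture (darker).
Shutter speed: 1/8000 → 1/4000 → 1/2000 → 1/1000 → 1/500 → 1/250 — 5 stops slower (brighter).
ISO: 51200 → 25600 → 12800 → 6400 → 3200 → 1600 — 5 stops lower (darker).
Net: −1 +5 −5 = −1 stop.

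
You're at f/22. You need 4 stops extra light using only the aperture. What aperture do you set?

f/5.6

Aperture: f/22 → f/16 → f/11 → f/8 → f/5.6 — 4 stops larger aperture (brighter).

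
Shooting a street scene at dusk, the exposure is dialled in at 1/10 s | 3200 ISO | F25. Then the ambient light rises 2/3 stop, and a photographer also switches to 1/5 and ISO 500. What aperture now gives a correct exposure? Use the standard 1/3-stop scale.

Scene light: 2/3 stop brighter.
Shutter speed: 1/10 → 1/8 → 1/6 → 1/5 — 1 stop longer (brighter).
ISO: 3200 → 2500 → 2000 → 1600 → 1250 → 1000 → 800 → 640 → 500 — 2 2/3 stops dropped (darker).
Net so far: 1 stop darker. Aperture: f/25 → f/22 → f/20 → f/18.

f/18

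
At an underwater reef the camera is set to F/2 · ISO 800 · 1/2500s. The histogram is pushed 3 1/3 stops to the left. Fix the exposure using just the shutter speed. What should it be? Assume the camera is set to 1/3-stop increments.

Underexposed by 3 1/3 stops → need 3 1/3 stops brighter.
Shutter speed: 1/2500 → 1/2000 → 1/1600 → 1/1250 → 1/1000 → 1/800 → 1/640 → 1/500 → 1/400 → 1/320 → 1/250.

1/250s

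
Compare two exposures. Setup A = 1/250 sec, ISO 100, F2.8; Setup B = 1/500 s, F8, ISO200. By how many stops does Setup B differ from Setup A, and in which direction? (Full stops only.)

Aperture: f/2.8 → f/4 → f/5.6 → f/8 — 3 stops smaller aperture (darker).
Shutter speed: 1/250 → 1/500 — 1 stop faster (darker).
ISO: 100 → 200 — 1 stop higher (brighter).
Net: −3 −1 +1 = −3 stops.

3 stops darker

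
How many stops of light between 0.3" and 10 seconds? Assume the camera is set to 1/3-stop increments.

0.3 → 0.4 → 0.5 → 0.6 → 0.8 → 1 → 1.3 → 1.6 → 2 → 2.5 → 3.2 → 4 → 5 → 6 → 8 → 10 — count the steps: 15 third-stops = 5 stops.

5 stops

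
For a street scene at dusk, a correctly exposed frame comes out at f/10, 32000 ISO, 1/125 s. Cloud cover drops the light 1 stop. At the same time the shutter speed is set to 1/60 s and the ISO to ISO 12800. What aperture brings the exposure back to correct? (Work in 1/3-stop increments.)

f/6.3

Scene light: 1 stop darker.
Shutter speed: 1/125 → 1/100 → 1/80 → 1/60 — 1 stop slower (brighter).
ISO: 32000 → 25600 → 20000 → 16000 → 12800 — 1 1/3 stops dropped (darker).
Net so far: 1 1/3 stops darker. Aperture: f/10 → f/9 → f/8 → f/7.1 → f/6.3.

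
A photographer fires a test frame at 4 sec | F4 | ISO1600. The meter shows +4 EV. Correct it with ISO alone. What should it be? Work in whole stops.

ISO 100

Overexposed by 4 stops → need 4 stops darker.
ISO: 1600 → 800 → 400 → 200 → 100.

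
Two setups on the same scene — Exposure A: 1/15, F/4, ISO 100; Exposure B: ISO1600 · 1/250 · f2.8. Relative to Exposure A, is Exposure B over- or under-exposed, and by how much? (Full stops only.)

Aperture: f/4 → f/2.8 — 1 stop larger aperture (brighter).
Shutter speed: 1/15 → 1/30 → 1/60 → 1/125 → 1/250 — 4 stops shorter (darker).
ISO: 100 → 200 → 400 → 800 → 1600 — 4 stops higher (brighter).
Net: +1 −4 +4 = +1 stop.

1 stop brighter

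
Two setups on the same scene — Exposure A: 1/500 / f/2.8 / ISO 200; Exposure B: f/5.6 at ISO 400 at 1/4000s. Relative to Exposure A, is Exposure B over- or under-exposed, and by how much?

4 stops darker

Aperture: f/2.8 → f/4 → f/5.6 — 2 stops smaller aperture (darker).
Shutter speed: 1/500 → 1/1000 → 1/2000 → 1/4000 — 3 stops faster (darker).
ISO: 200 → 400 — 1 stop higher (brighter).
Net: −2 −3 +1 = −4 stops.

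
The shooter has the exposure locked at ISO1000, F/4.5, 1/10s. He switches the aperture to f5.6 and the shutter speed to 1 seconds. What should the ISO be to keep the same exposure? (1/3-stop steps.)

ISO 160

Aperture: f/4.5 → f/5 → f/5.6 — 2/3 stop stopped down (darker).
Shutter speed: 1/10 → 1/8 → 1/6 → 1/5 → 1/4 → 0.3 → 0.4 → 0.5 → 0.6 → 0.8 → 1 — 3 1/3 stops slower (brighter).
Net change so far: 2 2/3 stops brighter. Offset with the ISO: 1000 → 800 → 640 → 500 → 400 → 320 → 250 → 200 → 160.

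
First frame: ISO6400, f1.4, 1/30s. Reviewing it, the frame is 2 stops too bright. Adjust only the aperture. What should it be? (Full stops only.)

Overexposed by 2 stops → need 2 stops darker.
Aperture: f/1.4 → f/2 → f/2.8.

f/2.8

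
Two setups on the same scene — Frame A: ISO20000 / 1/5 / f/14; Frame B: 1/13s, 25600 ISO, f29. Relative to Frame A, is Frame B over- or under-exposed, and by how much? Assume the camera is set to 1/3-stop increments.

Aperture: f/14 → f/16 → f/18 → f/20 → f/22 → f/25 → f/29 — 2 stops stopped down (darker).
Shutter speed: 1/5 → 1/6 → 1/8 → 1/10 → 1/13 — 1 1/3 stops faster (darker).
ISO: 20000 → 25600 — 1/3 stop higher (brighter).
Net: −2 −1 1/3 +1/3 = −3 stops.

3 stops darker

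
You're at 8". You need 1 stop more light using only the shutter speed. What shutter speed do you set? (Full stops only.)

Shutter speed: 8 → 15 — 1 stop longer (brighter).

15 s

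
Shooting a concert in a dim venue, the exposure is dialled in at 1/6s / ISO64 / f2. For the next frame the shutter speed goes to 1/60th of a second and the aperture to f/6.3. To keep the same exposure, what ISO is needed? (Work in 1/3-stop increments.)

ISO 6400

Shutter speed: 1/6 → 1/8 → 1/10 → 1/13 → 1/15 → 1/20 → 1/25 → 1/30 → 1/40 → 1/50 → 1/60 — 3 1/3 stops shorter (darker).
Aperture: f/2 → f/2.2 → f/2.5 → f/2.8 → f/3.2 → f/3.5 → f/4 → f/4.5 → f/5 → f/5.6 → f/6.3 — 3 1/3 stops narrower (darker).
Net change so far: 6 2/3 stops darker. Offset with the ISO: 64 → 80 → 100 → 125 → 160 → 200 → 250 → 320 → 400 → 500 → 640 → 800 → 1000 → 1250 → 1600 → 2000 → 2500 → 3200 → 4000 → 5000 → 6400.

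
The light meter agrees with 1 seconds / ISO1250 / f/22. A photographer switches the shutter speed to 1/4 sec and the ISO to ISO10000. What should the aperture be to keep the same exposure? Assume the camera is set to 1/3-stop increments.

Shutter speed: 1 → 0.8 → 0.6 → 0.5 → 0.4 → 0.3 → 1/4 — 2 stops shorter (darker).
ISO: 1250 → 1600 → 2000 → 2500 → 3200 → 4000 → 5000 → 6400 → 8000 → 10000 — 3 stops higher (brighter).
Net change so far: 1 stop brighter. Offset with the aperture: f/22 → f/25 → f/29 → f/32.

f/32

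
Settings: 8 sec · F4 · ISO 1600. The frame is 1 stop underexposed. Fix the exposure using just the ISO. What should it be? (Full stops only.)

Underexposed by 1 stop → need 1 stop brighter.
ISO: 1600 → 3200.

ISO 3200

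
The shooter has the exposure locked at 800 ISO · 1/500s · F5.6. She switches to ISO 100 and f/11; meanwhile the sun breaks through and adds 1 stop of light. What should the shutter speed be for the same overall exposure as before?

Scene light: 1 stop brighter.
ISO: 800 → 400 → 200 → 100 — 3 stops dropped (darker).
Aperture: f/5.6 → f/8 → f/11 — 2 stops stopped down (darker).
Net so far: 4 stops darker. Shutter speed: 1/500 → 1/250 → 1/125 → 1/60 → 1/30.

1/30s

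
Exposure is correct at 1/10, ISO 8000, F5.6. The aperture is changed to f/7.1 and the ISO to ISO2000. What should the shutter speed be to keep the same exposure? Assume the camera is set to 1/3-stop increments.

0.6 s

Aperture: f/5.6 → f/6.3 → f/7.1 — 2/3 stop smaller aperture (darker).
ISO: 8000 → 6400 → 5000 → 4000 → 3200 → 2500 → 2000 — 2 stops lower (darker).
Net change so far: 2 2/3 stops darker. Offset with the shutter speed: 1/10 → 1/8 → 1/6 → 1/5 → 1/4 → 0.3 → 0.4 → 0.5 → 0.6.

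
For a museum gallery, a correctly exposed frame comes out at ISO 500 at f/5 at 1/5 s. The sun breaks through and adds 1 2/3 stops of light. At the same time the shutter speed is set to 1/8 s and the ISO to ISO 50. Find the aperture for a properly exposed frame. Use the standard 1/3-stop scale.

f/2.2

Scene light: 1 2/3 stops brighter.
Shutter speed: 1/5 → 1/6 → 1/8 — 2/3 stop faster (darker).
ISO: 500 → 400 → 320 → 250 → 200 → 160 → 125 → 100 → 80 → 64 → 50 — 3 1/3 stops lower (darker).
Net so far: 2 1/3 stops darker. Aperture: f/5 → f/4.5 → f/4 → f/3.5 → f/3.2 → f/2.8 → f/2.5 → f/2.2.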